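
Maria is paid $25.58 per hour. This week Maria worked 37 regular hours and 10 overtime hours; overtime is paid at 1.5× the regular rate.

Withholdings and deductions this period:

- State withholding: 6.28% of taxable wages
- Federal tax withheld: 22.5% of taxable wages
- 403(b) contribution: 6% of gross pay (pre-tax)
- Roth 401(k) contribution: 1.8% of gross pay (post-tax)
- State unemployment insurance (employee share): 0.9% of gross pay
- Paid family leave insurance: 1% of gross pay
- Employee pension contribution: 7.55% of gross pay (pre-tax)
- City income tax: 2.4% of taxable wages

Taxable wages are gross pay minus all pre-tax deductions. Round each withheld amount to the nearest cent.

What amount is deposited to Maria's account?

Regular pay: 37 × $25.58 = $946.46
Overtime pay: 10 × $25.58 × 1.5 = $383.70
Gross pay = $946.46 + $383.70 = $1330.16
Employee pension contribution: $1330.16 × 0.0755 = $100.43
403(b) contribution: $1330.16 × 0.06 = $79.81
Pre-tax total = $100.43 + $79.81 = $180.24
Taxable wages = $1330.16 − $180.24 = $1149.92
Federal tax withheld: $1149.92 × 0.225 = $258.73
City income tax: $1149.92 × 0.024 = $27.60
State withholding: $1149.92 × 0.0628 = $72.21
State unemployment insurance (employee share): $1330.16 × 0.009 = $11.97
Paid family leave insurance: $1330.16 × 0.01 = $13.30
Roth 401(k) contribution: $1330.16 × 0.018 = $23.94
Total deductions = $100.43 + $79.81 + $258.73 + $27.60 + $72.21 + $11.97 + $13.30 + $23.94 = $587.99
Net pay = $1330.16 − $587.99 = $742.17

$742.17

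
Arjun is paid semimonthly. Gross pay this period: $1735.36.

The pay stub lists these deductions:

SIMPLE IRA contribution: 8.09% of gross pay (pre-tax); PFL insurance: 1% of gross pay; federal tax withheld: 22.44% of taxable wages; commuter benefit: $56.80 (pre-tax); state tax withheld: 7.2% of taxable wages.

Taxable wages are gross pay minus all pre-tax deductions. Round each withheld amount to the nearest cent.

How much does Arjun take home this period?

SIMPLE IRA contribution: $1735.36 × 0.0809 = $140.39
Commuter benefit: $56.80
Pre-tax total = $140.39 + $56.80 = $197.19
Taxable wages = $1735.36 − $197.19 = $1538.17
Federal tax withheld: $1538.17 × 0.2244 = $345.17
State tax withheld: $1538.17 × 0.072 = $110.75
PFL insurance: $1735.36 × 0.01 = $17.35
Total deductions = $140.39 + $56.80 + $345.17 + $110.75 + $17.35 = $670.46
Net pay = $1735.36 − $670.46 = $1064.90

$1064.90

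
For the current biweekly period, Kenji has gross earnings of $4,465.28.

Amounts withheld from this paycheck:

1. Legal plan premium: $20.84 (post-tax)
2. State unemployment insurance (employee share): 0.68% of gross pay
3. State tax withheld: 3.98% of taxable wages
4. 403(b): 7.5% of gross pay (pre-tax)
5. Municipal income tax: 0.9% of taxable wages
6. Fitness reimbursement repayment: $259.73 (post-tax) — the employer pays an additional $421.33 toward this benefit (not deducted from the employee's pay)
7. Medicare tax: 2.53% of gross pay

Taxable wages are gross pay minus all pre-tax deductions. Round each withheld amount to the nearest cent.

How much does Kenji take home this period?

403(b): $4,465.28 × 0.075 = $334.90
Taxable wages = $4,465.28 − $334.90 = $4,130.38
Municipal income tax: $4,130.38 × 0.009 = $37.17
State tax withheld: $4,130.38 × 0.0398 = $164.39
Medicare tax: $4,465.28 × 0.0253 = $112.97
State unemployment insurance (employee share): $4,465.28 × 0.0068 = $30.36
Legal plan premium: $20.84
Fitness reimbursement repayment: $259.73
(Employer's $421.33 toward fitness reimbursement repayment is not withheld from the employee.)
Total deductions = $334.90 + $37.17 + $164.39 + $112.97 + $30.36 + $20.84 + $259.73 = $960.36
Net pay = $4,465.28 − $960.36 = $3,504.92

$3,504.92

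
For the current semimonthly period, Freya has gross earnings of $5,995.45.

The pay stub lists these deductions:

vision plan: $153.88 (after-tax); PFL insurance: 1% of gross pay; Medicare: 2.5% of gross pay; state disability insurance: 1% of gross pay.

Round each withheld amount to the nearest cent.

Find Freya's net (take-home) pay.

$5,571.78

State disability insurance: $5,995.45 × 0.01 = $59.95
Medicare: $5,995.45 × 0.025 = $149.89
PFL insurance: $5,995.45 × 0.01 = $59.95
Vision plan: $153.88
Total deductions = $59.95 + $149.89 + $59.95 + $153.88 = $423.67
Net pay = $5,995.45 − $423.67 = $5,571.78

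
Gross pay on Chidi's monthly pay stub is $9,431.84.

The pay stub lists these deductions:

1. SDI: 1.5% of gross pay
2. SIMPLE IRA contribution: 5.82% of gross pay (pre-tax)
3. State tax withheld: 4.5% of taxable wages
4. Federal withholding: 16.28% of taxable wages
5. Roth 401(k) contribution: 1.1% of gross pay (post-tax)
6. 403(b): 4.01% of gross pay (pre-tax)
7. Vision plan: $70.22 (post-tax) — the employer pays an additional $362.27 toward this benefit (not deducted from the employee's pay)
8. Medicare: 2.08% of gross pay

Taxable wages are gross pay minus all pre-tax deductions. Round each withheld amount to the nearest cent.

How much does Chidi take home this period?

SIMPLE IRA contribution: $9,431.84 × 0.0582 = $548.93
403(b): $9,431.84 × 0.0401 = $378.22
Pre-tax total = $548.93 + $378.22 = $927.15
Taxable wages = $9,431.84 − $927.15 = $8,504.69
Federal withholding: $8,504.69 × 0.1628 = $1,384.56
State tax withheld: $8,504.69 × 0.045 = $382.71
SDI: $9,431.84 × 0.015 = $141.48
Medicare: $9,431.84 × 0.0208 = $196.18
Roth 401(k) contribution: $9,431.84 × 0.011 = $103.75
Vision plan: $70.22
(Employer's $362.27 toward vision plan is not withheld from the employee.)
Total deductions = $548.93 + $378.22 + $1,384.56 + $382.71 + $141.48 + $196.18 + $103.75 + $70.22 = $3,206.05
Net pay = $9,431.84 − $3,206.05 = $6,225.79

$6,225.79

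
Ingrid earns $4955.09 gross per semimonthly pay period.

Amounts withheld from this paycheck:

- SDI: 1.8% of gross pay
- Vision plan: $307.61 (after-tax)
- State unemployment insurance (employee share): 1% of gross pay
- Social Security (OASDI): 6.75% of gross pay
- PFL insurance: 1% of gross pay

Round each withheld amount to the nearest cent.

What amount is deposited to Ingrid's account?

$4124.72

State unemployment insurance (employee share): $4955.09 × 0.01 = $49.55
SDI: $4955.09 × 0.018 = $89.19
Social Security (OASDI): $4955.09 × 0.0675 = $334.47
PFL insurance: $4955.09 × 0.01 = $49.55
Vision plan: $307.61
Total deductions = $49.55 + $89.19 + $334.47 + $49.55 + $307.61 = $830.37
Net pay = $4955.09 − $830.37 = $4124.72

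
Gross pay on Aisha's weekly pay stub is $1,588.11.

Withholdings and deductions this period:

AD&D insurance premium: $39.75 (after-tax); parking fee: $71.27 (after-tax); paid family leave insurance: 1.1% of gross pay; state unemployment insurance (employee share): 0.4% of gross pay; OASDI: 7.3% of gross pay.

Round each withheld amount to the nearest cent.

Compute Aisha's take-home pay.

$1,337.34

Paid family leave insurance: $1,588.11 × 0.011 = $17.47
State unemployment insurance (employee share): $1,588.11 × 0.004 = $6.35
OASDI: $1,588.11 × 0.073 = $115.93
Parking fee: $71.27
AD&D insurance premium: $39.75
Total deductions = $17.47 + $6.35 + $115.93 + $71.27 + $39.75 = $250.77
Net pay = $1,588.11 − $250.77 = $1,337.34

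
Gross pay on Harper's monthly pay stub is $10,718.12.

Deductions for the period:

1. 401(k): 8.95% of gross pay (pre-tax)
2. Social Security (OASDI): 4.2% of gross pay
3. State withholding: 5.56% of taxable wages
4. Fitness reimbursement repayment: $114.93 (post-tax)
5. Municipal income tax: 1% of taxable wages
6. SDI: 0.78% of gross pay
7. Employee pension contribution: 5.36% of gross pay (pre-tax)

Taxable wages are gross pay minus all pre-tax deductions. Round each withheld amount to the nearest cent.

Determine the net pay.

$7,933.18

Employee pension contribution: $10,718.12 × 0.0536 = $574.49
401(k): $10,718.12 × 0.0895 = $959.27
Pre-tax total = $574.49 + $959.27 = $1,533.76
Taxable wages = $10,718.12 − $1,533.76 = $9,184.36
State withholding: $9,184.36 × 0.0556 = $510.65
Municipal income tax: $9,184.36 × 0.01 = $91.84
SDI: $10,718.12 × 0.0078 = $83.60
Social Security (OASDI): $10,718.12 × 0.042 = $450.16
Fitness reimbursement repayment: $114.93
Total deductions = $574.49 + $959.27 + $510.65 + $91.84 + $83.60 + $450.16 + $114.93 = $2,784.94
Net pay = $10,718.12 − $2,784.94 = $7,933.18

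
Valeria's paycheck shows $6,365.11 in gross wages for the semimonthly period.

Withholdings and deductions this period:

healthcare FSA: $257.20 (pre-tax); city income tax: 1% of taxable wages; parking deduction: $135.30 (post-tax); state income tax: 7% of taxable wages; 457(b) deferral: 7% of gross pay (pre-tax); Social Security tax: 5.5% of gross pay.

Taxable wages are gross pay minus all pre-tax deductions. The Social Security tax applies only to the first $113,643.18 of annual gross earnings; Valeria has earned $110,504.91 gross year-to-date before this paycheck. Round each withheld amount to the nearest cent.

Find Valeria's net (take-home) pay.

457(b) deferral: $6,365.11 × 0.07 = $445.56
Healthcare FSA: $257.20
Pre-tax total = $445.56 + $257.20 = $702.76
Taxable wages = $6,365.11 − $702.76 = $5,662.35
State income tax: $5,662.35 × 0.07 = $396.36
City income tax: $5,662.35 × 0.01 = $56.62
Social Security tax: only $113,643.18 − $110,504.91 = $3,138.27 of this check is subject → $3,138.27 × 0.055 = $172.60
Parking deduction: $135.30
Total deductions = $445.56 + $257.20 + $396.36 + $56.62 + $172.60 + $135.30 = $1,463.64
Net pay = $6,365.11 − $1,463.64 = $4,901.47

$4,901.47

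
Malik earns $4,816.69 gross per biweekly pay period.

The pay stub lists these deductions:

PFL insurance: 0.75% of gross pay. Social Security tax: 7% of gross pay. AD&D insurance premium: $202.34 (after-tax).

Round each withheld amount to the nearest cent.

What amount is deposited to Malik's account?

Social Security tax: $4,816.69 × 0.07 = $337.17
PFL insurance: $4,816.69 × 0.0075 = $36.13
AD&D insurance premium: $202.34
Total deductions = $337.17 + $36.13 + $202.34 = $575.64
Net pay = $4,816.69 − $575.64 = $4,241.05

$4,241.05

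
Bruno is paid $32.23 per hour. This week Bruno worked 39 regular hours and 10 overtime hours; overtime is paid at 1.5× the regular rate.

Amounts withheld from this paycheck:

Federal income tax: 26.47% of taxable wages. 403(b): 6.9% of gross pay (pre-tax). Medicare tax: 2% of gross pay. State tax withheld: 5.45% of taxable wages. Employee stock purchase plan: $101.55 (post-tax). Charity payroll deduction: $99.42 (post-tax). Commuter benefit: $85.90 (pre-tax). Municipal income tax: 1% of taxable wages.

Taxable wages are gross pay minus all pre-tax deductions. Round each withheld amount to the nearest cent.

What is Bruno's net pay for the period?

Regular pay: 39 × $32.23 = $1,256.97
Overtime pay: 10 × $32.23 × 1.5 = $483.45
Gross pay = $1,256.97 + $483.45 = $1,740.42
403(b): $1,740.42 × 0.069 = $120.09
Commuter benefit: $85.90
Pre-tax total = $120.09 + $85.90 = $205.99
Taxable wages = $1,740.42 − $205.99 = $1,534.43
Municipal income tax: $1,534.43 × 0.01 = $15.34
State tax withheld: $1,534.43 × 0.0545 = $83.63
Federal income tax: $1,534.43 × 0.2647 = $406.16
Medicare tax: $1,740.42 × 0.02 = $34.81
Charity payroll deduction: $99.42
Employee stock purchase plan: $101.55
Total deductions = $120.09 + $85.90 + $15.34 + $83.63 + $406.16 + $34.81 + $99.42 + $101.55 = $946.90
Net pay = $1,740.42 − $946.90 = $793.52

$793.52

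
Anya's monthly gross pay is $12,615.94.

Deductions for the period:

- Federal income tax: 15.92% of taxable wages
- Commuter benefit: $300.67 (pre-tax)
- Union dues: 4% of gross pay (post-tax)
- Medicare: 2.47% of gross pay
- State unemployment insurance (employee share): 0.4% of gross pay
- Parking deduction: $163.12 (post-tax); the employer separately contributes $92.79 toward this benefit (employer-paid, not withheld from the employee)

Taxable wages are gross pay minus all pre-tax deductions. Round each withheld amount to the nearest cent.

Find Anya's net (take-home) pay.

Commuter benefit: $300.67
Taxable wages = $12,615.94 − $300.67 = $12,315.27
Federal income tax: $12,315.27 × 0.1592 = $1,960.59
Medicare: $12,615.94 × 0.0247 = $311.61
State unemployment insurance (employee share): $12,615.94 × 0.004 = $50.46
Parking deduction: $163.12
Union dues: $12,615.94 × 0.04 = $504.64
(Employer's $92.79 toward parking deduction is not withheld from the employee.)
Total deductions = $300.67 + $1,960.59 + $311.61 + $50.46 + $163.12 + $504.64 = $3,291.09
Net pay = $12,615.94 − $3,291.09 = $9,324.85

$9,324.85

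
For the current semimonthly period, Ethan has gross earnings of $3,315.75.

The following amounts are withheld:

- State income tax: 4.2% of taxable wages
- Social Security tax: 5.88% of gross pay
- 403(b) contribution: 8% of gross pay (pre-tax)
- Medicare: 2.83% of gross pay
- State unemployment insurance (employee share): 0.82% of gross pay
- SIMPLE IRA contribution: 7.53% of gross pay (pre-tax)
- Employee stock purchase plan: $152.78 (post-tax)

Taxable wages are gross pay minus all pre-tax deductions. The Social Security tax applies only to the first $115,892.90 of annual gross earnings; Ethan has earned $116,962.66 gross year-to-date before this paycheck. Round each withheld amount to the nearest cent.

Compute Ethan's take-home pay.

SIMPLE IRA contribution: $3,315.75 × 0.0753 = $249.68
403(b) contribution: $3,315.75 × 0.08 = $265.26
Pre-tax total = $249.68 + $265.26 = $514.94
Taxable wages = $3,315.75 − $514.94 = $2,800.81
State income tax: $2,800.81 × 0.042 = $117.63
State unemployment insurance (employee share): $3,315.75 × 0.0082 = $27.19
Medicare: $3,315.75 × 0.0283 = $93.84
Social Security tax: annual cap $115,892.90 already reached (YTD $116,962.66), so $0.00
Employee stock purchase plan: $152.78
Total deductions = $249.68 + $265.26 + $117.63 + $27.19 + $93.84 + $0.00 + $152.78 = $906.38
Net pay = $3,315.75 − $906.38 = $2,409.37

$2,409.37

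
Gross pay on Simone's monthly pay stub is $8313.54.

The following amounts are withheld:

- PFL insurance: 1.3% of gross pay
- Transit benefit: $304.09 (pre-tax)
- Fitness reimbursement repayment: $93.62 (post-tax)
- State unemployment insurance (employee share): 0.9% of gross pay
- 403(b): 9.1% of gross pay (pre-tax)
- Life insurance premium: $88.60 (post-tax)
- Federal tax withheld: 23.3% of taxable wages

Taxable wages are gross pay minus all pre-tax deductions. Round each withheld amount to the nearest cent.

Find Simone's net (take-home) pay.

$5197.87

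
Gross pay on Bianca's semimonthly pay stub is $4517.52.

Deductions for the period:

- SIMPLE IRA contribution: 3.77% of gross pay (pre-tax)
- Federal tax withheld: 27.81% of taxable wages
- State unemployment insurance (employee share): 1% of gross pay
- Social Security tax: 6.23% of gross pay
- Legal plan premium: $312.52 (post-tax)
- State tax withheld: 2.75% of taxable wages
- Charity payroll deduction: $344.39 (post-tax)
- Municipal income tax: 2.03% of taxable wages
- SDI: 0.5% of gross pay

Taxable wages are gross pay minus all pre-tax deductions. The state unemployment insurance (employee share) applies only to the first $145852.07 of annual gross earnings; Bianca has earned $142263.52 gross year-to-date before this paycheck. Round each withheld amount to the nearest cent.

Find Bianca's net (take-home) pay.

SIMPLE IRA contribution: $4517.52 × 0.0377 = $170.31
Taxable wages = $4517.52 − $170.31 = $4347.21
Federal tax withheld: $4347.21 × 0.2781 = $1208.96
State tax withheld: $4347.21 × 0.0275 = $119.55
Municipal income tax: $4347.21 × 0.0203 = $88.25
SDI: $4517.52 × 0.005 = $22.59
State unemployment insurance (employee share): only $145852.07 − $142263.52 = $3588.55 of this check is subject → $3588.55 × 0.01 = $35.89
Social Security tax: $4517.52 × 0.0623 = $281.44
Charity payroll deduction: $344.39
Legal plan premium: $312.52
Total deductions = $170.31 + $1208.96 + $119.55 + $88.25 + $22.59 + $35.89 + $281.44 + $344.39 + $312.52 = $2583.90
Net pay = $4517.52 − $2583.90 = $1933.62

$1933.62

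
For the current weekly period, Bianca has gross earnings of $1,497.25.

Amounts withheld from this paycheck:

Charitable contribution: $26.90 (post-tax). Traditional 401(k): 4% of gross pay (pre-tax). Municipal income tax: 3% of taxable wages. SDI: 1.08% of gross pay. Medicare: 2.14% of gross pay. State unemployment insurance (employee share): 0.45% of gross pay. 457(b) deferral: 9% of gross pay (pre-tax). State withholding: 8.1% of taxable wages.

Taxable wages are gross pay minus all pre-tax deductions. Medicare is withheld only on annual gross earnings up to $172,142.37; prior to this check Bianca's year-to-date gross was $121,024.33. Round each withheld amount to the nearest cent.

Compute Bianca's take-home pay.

$1,076.17

457(b) deferral: $1,497.25 × 0.09 = $134.75
Traditional 401(k): $1,497.25 × 0.04 = $59.89
Pre-tax total = $134.75 + $59.89 = $194.64
Taxable wages = $1,497.25 − $194.64 = $1,302.61
State withholding: $1,302.61 × 0.081 = $105.51
Municipal income tax: $1,302.61 × 0.03 = $39.08
SDI: $1,497.25 × 0.0108 = $16.17
Medicare: cap not yet reached, full $1,497.25 is subject → $1,497.25 × 0.0214 = $32.04
State unemployment insurance (employee share): $1,497.25 × 0.0045 = $6.74
Charitable contribution: $26.90
Total deductions = $134.75 + $59.89 + $105.51 + $39.08 + $16.17 + $32.04 + $6.74 + $26.90 = $421.08
Net pay = $1,497.25 − $421.08 = $1,076.17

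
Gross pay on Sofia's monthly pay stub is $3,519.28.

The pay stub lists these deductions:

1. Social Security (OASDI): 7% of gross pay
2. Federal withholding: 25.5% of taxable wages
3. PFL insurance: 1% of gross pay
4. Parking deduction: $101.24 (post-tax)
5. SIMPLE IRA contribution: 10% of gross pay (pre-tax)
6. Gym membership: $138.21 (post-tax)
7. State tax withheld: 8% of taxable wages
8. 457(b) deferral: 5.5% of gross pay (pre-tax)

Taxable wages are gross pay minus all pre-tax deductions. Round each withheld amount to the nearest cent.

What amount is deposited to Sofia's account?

457(b) deferral: $3,519.28 × 0.055 = $193.56
SIMPLE IRA contribution: $3,519.28 × 0.1 = $351.93
Pre-tax total = $193.56 + $351.93 = $545.49
Taxable wages = $3,519.28 − $545.49 = $2,973.79
State tax withheld: $2,973.79 × 0.08 = $237.90
Federal withholding: $2,973.79 × 0.255 = $758.32
Social Security (OASDI): $3,519.28 × 0.07 = $246.35
PFL insurance: $3,519.28 × 0.01 = $35.19
Gym membership: $138.21
Parking deduction: $101.24
Total deductions = $193.56 + $351.93 + $237.90 + $758.32 + $246.35 + $35.19 + $138.21 + $101.24 = $2,062.70
Net pay = $3,519.28 − $2,062.70 = $1,456.58

$1,456.58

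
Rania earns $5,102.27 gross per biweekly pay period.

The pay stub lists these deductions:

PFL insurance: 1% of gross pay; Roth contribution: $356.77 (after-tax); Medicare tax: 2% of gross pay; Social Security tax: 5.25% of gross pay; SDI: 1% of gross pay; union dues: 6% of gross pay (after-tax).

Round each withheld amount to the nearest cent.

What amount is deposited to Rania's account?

$3,967.40

PFL insurance: $5,102.27 × 0.01 = $51.02
Social Security tax: $5,102.27 × 0.0525 = $267.87
Medicare tax: $5,102.27 × 0.02 = $102.05
SDI: $5,102.27 × 0.01 = $51.02
Roth contribution: $356.77
Union dues: $5,102.27 × 0.06 = $306.14
Total deductions = $51.02 + $267.87 + $102.05 + $51.02 + $356.77 + $306.14 = $1,134.87
Net pay = $5,102.27 − $1,134.87 = $3,967.40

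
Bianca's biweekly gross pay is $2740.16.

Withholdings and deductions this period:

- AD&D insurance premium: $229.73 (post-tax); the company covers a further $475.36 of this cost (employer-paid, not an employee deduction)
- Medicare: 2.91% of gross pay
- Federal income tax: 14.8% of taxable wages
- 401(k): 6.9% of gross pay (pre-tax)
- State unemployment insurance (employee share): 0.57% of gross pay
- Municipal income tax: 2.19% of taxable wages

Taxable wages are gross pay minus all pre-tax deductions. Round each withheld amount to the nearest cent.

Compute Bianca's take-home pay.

$1792.57

401(k): $2740.16 × 0.069 = $189.07
Taxable wages = $2740.16 − $189.07 = $2551.09
Federal income tax: $2551.09 × 0.148 = $377.56
Municipal income tax: $2551.09 × 0.0219 = $55.87
Medicare: $2740.16 × 0.0291 = $79.74
State unemployment insurance (employee share): $2740.16 × 0.0057 = $15.62
AD&D insurance premium: $229.73
(Employer's $475.36 toward AD&D insurance premium is not withheld from the employee.)
Total deductions = $189.07 + $377.56 + $55.87 + $79.74 + $15.62 + $229.73 = $947.59
Net pay = $2740.16 − $947.59 = $1792.57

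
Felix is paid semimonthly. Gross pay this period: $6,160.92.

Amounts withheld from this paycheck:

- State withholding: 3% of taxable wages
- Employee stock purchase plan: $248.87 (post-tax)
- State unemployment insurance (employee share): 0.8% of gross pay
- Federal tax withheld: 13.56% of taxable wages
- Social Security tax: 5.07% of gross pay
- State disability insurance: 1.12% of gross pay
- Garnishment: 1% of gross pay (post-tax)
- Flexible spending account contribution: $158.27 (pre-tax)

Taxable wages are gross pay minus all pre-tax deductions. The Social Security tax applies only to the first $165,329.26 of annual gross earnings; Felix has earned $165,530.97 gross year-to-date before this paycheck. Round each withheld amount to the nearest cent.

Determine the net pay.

$4,579.84

Flexible spending account contribution: $158.27
Taxable wages = $6,160.92 − $158.27 = $6,002.65
State withholding: $6,002.65 × 0.03 = $180.08
Federal tax withheld: $6,002.65 × 0.1356 = $813.96
Social Security tax: annual cap $165,329.26 already reached (YTD $165,530.97), so $0.00
State unemployment insurance (employee share): $6,160.92 × 0.008 = $49.29
State disability insurance: $6,160.92 × 0.0112 = $69.00
Employee stock purchase plan: $248.87
Garnishment: $6,160.92 × 0.01 = $61.61
Total deductions = $158.27 + $180.08 + $813.96 + $0.00 + $49.29 + $69.00 + $248.87 + $61.61 = $1,581.08
Net pay = $6,160.92 − $1,581.08 = $4,579.84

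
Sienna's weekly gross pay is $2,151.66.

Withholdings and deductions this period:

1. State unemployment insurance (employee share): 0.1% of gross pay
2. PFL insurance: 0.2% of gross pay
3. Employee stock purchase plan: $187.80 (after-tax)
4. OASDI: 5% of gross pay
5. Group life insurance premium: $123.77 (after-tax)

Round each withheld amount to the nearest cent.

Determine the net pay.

PFL insurance: $2,151.66 × 0.002 = $4.30
State unemployment insurance (employee share): $2,151.66 × 0.001 = $2.15
OASDI: $2,151.66 × 0.05 = $107.58
Employee stock purchase plan: $187.80
Group life insurance premium: $123.77
Total deductions = $4.30 + $2.15 + $107.58 + $187.80 + $123.77 = $425.60
Net pay = $2,151.66 − $425.60 = $1,726.06

$1,726.06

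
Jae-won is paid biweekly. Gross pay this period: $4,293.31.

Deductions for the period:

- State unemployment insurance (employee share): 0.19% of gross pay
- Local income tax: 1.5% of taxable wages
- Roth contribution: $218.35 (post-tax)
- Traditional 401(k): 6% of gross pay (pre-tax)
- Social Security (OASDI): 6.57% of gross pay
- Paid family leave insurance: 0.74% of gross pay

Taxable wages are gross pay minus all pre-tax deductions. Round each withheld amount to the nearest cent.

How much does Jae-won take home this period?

Traditional 401(k): $4,293.31 × 0.06 = $257.60
Taxable wages = $4,293.31 − $257.60 = $4,035.71
Local income tax: $4,035.71 × 0.015 = $60.54
Paid family leave insurance: $4,293.31 × 0.0074 = $31.77
State unemployment insurance (employee share): $4,293.31 × 0.0019 = $8.16
Social Security (OASDI): $4,293.31 × 0.0657 = $282.07
Roth contribution: $218.35
Total deductions = $257.60 + $60.54 + $31.77 + $8.16 + $282.07 + $218.35 = $858.49
Net pay = $4,293.31 − $858.49 = $3,434.82

$3,434.82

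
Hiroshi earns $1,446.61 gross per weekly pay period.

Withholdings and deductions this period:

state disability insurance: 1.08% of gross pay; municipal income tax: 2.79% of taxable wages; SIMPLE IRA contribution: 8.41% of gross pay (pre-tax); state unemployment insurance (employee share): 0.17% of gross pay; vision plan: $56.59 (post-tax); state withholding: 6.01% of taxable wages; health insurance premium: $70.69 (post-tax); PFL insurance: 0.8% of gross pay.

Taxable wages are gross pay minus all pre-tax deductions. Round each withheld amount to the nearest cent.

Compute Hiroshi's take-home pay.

$1,051.42

SIMPLE IRA contribution: $1,446.61 × 0.0841 = $121.66
Taxable wages = $1,446.61 − $121.66 = $1,324.95
Municipal income tax: $1,324.95 × 0.0279 = $36.97
State withholding: $1,324.95 × 0.0601 = $79.63
PFL insurance: $1,446.61 × 0.008 = $11.57
State unemployment insurance (employee share): $1,446.61 × 0.0017 = $2.46
State disability insurance: $1,446.61 × 0.0108 = $15.62
Vision plan: $56.59
Health insurance premium: $70.69
Total deductions = $121.66 + $36.97 + $79.63 + $11.57 + $2.46 + $15.62 + $56.59 + $70.69 = $395.19
Net pay = $1,446.61 − $395.19 = $1,051.42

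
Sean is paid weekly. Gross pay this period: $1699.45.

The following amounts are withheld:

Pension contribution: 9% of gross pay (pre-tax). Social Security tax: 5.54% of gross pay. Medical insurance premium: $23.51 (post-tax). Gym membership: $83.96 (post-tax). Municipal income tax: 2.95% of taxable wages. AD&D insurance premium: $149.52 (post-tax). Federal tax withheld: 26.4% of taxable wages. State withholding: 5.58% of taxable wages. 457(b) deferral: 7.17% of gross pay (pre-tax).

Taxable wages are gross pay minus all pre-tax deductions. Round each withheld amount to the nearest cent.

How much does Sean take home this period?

$575.87

Pension contribution: $1699.45 × 0.09 = $152.95
457(b) deferral: $1699.45 × 0.0717 = $121.85
Pre-tax total = $152.95 + $121.85 = $274.80
Taxable wages = $1699.45 − $274.80 = $1424.65
Federal tax withheld: $1424.65 × 0.264 = $376.11
Municipal income tax: $1424.65 × 0.0295 = $42.03
State withholding: $1424.65 × 0.0558 = $79.50
Social Security tax: $1699.45 × 0.0554 = $94.15
Gym membership: $83.96
Medical insurance premium: $23.51
AD&D insurance premium: $149.52
Total deductions = $152.95 + $121.85 + $376.11 + $42.03 + $79.50 + $94.15 + $83.96 + $23.51 + $149.52 = $1123.58
Net pay = $1699.45 − $1123.58 = $575.87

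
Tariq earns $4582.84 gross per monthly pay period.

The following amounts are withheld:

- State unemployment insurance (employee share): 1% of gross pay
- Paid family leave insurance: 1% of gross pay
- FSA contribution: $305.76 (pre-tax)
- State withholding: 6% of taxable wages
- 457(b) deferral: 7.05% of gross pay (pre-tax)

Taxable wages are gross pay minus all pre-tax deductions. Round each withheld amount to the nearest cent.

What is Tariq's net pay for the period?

$3625.09

457(b) deferral: $4582.84 × 0.0705 = $323.09
FSA contribution: $305.76
Pre-tax total = $323.09 + $305.76 = $628.85
Taxable wages = $4582.84 − $628.85 = $3953.99
State withholding: $3953.99 × 0.06 = $237.24
State unemployment insurance (employee share): $4582.84 × 0.01 = $45.83
Paid family leave insurance: $4582.84 × 0.01 = $45.83
Total deductions = $323.09 + $305.76 + $237.24 + $45.83 + $45.83 = $957.75
Net pay = $4582.84 − $957.75 = $3625.09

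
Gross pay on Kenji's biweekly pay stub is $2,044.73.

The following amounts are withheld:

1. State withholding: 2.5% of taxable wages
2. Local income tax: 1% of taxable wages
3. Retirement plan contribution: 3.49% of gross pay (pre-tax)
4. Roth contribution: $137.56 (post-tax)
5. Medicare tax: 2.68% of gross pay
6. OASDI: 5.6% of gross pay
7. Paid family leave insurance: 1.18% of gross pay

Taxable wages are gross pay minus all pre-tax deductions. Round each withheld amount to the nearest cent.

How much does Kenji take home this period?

$1,573.32

Retirement plan contribution: $2,044.73 × 0.0349 = $71.36
Taxable wages = $2,044.73 − $71.36 = $1,973.37
Local income tax: $1,973.37 × 0.01 = $19.73
State withholding: $1,973.37 × 0.025 = $49.33
Paid family leave insurance: $2,044.73 × 0.0118 = $24.13
OASDI: $2,044.73 × 0.056 = $114.50
Medicare tax: $2,044.73 × 0.0268 = $54.80
Roth contribution: $137.56
Total deductions = $71.36 + $19.73 + $49.33 + $24.13 + $114.50 + $54.80 + $137.56 = $471.41
Net pay = $2,044.73 − $471.41 = $1,573.32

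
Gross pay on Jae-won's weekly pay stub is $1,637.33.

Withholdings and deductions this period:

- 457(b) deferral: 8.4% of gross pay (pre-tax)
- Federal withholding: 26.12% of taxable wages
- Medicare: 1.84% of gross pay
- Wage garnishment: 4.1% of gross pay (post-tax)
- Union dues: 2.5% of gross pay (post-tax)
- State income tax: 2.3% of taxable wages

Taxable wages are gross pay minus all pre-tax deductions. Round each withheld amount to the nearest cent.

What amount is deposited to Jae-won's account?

457(b) deferral: $1,637.33 × 0.084 = $137.54
Taxable wages = $1,637.33 − $137.54 = $1,499.79
Federal withholding: $1,499.79 × 0.2612 = $391.75
State income tax: $1,499.79 × 0.023 = $34.50
Medicare: $1,637.33 × 0.0184 = $30.13
Union dues: $1,637.33 × 0.025 = $40.93
Wage garnishment: $1,637.33 × 0.041 = $67.13
Total deductions = $137.54 + $391.75 + $34.50 + $30.13 + $40.93 + $67.13 = $701.98
Net pay = $1,637.33 − $701.98 = $935.35

$935.35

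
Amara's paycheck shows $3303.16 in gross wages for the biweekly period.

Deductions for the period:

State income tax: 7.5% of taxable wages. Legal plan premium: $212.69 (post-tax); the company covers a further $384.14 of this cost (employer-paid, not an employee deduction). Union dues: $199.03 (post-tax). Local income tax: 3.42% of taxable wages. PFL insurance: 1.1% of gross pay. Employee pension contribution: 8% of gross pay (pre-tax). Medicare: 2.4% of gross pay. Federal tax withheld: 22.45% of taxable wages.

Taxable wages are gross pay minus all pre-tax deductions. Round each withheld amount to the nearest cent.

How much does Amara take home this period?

$1497.49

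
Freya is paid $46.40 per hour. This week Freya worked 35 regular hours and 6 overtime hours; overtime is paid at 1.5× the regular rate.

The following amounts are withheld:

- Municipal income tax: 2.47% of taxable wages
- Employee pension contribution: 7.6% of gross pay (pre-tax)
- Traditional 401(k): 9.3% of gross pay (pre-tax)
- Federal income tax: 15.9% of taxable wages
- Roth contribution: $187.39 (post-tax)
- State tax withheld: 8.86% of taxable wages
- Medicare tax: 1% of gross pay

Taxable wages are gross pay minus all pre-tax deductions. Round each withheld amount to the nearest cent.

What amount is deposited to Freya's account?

Regular pay: 35 × $46.40 = $1,624.00
Overtime pay: 6 × $46.40 × 1.5 = $417.60
Gross pay = $1,624.00 + $417.60 = $2,041.60
Traditional 401(k): $2,041.60 × 0.093 = $189.87
Employee pension contribution: $2,041.60 × 0.076 = $155.16
Pre-tax total = $189.87 + $155.16 = $345.03
Taxable wages = $2,041.60 − $345.03 = $1,696.57
Municipal income tax: $1,696.57 × 0.0247 = $41.91
State tax withheld: $1,696.57 × 0.0886 = $150.32
Federal income tax: $1,696.57 × 0.159 = $269.75
Medicare tax: $2,041.60 × 0.01 = $20.42
Roth contribution: $187.39
Total deductions = $189.87 + $155.16 + $41.91 + $150.32 + $269.75 + $20.42 + $187.39 = $1,014.82
Net pay = $2,041.60 − $1,014.82 = $1,026.78

$1,026.78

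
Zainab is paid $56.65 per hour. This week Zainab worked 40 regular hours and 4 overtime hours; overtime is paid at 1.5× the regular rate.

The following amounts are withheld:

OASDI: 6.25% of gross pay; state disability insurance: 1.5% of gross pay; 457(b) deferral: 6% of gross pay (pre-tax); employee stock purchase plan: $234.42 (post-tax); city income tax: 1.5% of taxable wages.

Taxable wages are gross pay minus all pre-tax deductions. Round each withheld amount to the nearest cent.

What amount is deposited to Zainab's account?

Regular pay: 40 × $56.65 = $2,266.00
Overtime pay: 4 × $56.65 × 1.5 = $339.90
Gross pay = $2,266.00 + $339.90 = $2,605.90
457(b) deferral: $2,605.90 × 0.06 = $156.35
Taxable wages = $2,605.90 − $156.35 = $2,449.55
City income tax: $2,449.55 × 0.015 = $36.74
OASDI: $2,605.90 × 0.0625 = $162.87
State disability insurance: $2,605.90 × 0.015 = $39.09
Employee stock purchase plan: $234.42
Total deductions = $156.35 + $36.74 + $162.87 + $39.09 + $234.42 = $629.47
Net pay = $2,605.90 − $629.47 = $1,976.43

$1,976.43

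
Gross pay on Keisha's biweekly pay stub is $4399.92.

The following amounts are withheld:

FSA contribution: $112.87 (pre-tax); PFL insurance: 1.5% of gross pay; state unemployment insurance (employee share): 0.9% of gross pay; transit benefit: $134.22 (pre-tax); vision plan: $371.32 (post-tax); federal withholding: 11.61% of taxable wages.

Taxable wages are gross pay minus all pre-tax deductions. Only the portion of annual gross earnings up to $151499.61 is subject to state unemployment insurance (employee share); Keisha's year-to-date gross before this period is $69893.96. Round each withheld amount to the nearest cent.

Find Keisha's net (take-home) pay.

$3193.77

Transit benefit: $134.22
FSA contribution: $112.87
Pre-tax total = $134.22 + $112.87 = $247.09
Taxable wages = $4399.92 − $247.09 = $4152.83
Federal withholding: $4152.83 × 0.1161 = $482.14
PFL insurance: $4399.92 × 0.015 = $66.00
State unemployment insurance (employee share): cap not yet reached, full $4399.92 is subject → $4399.92 × 0.009 = $39.60
Vision plan: $371.32
Total deductions = $134.22 + $112.87 + $482.14 + $66.00 + $39.60 + $371.32 = $1206.15
Net pay = $4399.92 − $1206.15 = $3193.77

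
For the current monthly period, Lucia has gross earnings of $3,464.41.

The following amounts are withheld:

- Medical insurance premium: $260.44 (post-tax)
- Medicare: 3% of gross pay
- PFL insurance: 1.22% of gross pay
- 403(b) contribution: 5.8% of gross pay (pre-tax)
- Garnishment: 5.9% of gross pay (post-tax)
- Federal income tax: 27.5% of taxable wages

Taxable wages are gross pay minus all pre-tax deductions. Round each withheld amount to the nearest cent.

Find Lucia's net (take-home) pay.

403(b) contribution: $3,464.41 × 0.058 = $200.94
Taxable wages = $3,464.41 − $200.94 = $3,263.47
Federal income tax: $3,263.47 × 0.275 = $897.45
PFL insurance: $3,464.41 × 0.0122 = $42.27
Medicare: $3,464.41 × 0.03 = $103.93
Medical insurance premium: $260.44
Garnishment: $3,464.41 × 0.059 = $204.40
Total deductions = $200.94 + $897.45 + $42.27 + $103.93 + $260.44 + $204.40 = $1,709.43
Net pay = $3,464.41 − $1,709.43 = $1,754.98

$1,754.98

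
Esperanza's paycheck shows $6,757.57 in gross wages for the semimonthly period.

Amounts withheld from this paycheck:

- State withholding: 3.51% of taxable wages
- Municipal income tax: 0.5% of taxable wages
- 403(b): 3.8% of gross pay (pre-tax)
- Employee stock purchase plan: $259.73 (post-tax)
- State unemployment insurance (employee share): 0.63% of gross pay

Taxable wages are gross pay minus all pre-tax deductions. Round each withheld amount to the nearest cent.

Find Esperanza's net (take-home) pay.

$5,937.80

403(b): $6,757.57 × 0.038 = $256.79
Taxable wages = $6,757.57 − $256.79 = $6,500.78
Municipal income tax: $6,500.78 × 0.005 = $32.50
State withholding: $6,500.78 × 0.0351 = $228.18
State unemployment insurance (employee share): $6,757.57 × 0.0063 = $42.57
Employee stock purchase plan: $259.73
Total deductions = $256.79 + $32.50 + $228.18 + $42.57 + $259.73 = $819.77
Net pay = $6,757.57 − $819.77 = $5,937.80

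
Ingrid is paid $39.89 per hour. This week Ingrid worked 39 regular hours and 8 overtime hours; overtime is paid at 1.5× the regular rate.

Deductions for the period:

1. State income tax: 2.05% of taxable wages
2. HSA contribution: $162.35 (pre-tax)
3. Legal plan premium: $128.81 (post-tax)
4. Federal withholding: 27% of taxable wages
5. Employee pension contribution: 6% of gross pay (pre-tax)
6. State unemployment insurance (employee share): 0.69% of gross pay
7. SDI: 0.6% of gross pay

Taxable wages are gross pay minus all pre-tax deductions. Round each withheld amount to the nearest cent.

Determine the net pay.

Regular pay: 39 × $39.89 = $1,555.71
Overtime pay: 8 × $39.89 × 1.5 = $478.68
Gross pay = $1,555.71 + $478.68 = $2,034.39
Employee pension contribution: $2,034.39 × 0.06 = $122.06
HSA contribution: $162.35
Pre-tax total = $122.06 + $162.35 = $284.41
Taxable wages = $2,034.39 − $284.41 = $1,749.98
State income tax: $1,749.98 × 0.0205 = $35.87
Federal withholding: $1,749.98 × 0.27 = $472.49
State unemployment insurance (employee share): $2,034.39 × 0.0069 = $14.04
SDI: $2,034.39 × 0.006 = $12.21
Legal plan premium: $128.81
Total deductions = $122.06 + $162.35 + $35.87 + $472.49 + $14.04 + $12.21 + $128.81 = $947.83
Net pay = $2,034.39 − $947.83 = $1,086.56

$1,086.56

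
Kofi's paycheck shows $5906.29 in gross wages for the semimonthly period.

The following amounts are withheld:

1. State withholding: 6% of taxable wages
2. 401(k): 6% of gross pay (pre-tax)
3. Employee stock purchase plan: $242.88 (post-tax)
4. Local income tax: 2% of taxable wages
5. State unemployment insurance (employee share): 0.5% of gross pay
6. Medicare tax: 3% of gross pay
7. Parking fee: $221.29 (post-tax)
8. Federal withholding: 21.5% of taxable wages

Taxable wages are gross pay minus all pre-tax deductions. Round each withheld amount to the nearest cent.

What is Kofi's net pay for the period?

401(k): $5906.29 × 0.06 = $354.38
Taxable wages = $5906.29 − $354.38 = $5551.91
State withholding: $5551.91 × 0.06 = $333.11
Federal withholding: $5551.91 × 0.215 = $1193.66
Local income tax: $5551.91 × 0.02 = $111.04
State unemployment insurance (employee share): $5906.29 × 0.005 = $29.53
Medicare tax: $5906.29 × 0.03 = $177.19
Employee stock purchase plan: $242.88
Parking fee: $221.29
Total deductions = $354.38 + $333.11 + $1193.66 + $111.04 + $29.53 + $177.19 + $242.88 + $221.29 = $2663.08
Net pay = $5906.29 − $2663.08 = $3243.21

$3243.21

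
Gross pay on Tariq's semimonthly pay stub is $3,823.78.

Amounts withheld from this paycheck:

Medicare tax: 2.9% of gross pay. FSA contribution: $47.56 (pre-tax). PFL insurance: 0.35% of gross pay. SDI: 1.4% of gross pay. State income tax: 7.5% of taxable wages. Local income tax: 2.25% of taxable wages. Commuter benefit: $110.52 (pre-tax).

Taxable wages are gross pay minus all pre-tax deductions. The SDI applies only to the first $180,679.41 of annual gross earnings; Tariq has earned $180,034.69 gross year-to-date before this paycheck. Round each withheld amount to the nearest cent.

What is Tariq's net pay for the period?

$3,174.99

FSA contribution: $47.56
Commuter benefit: $110.52
Pre-tax total = $47.56 + $110.52 = $158.08
Taxable wages = $3,823.78 − $158.08 = $3,665.70
State income tax: $3,665.70 × 0.075 = $274.93
Local income tax: $3,665.70 × 0.0225 = $82.48
PFL insurance: $3,823.78 × 0.0035 = $13.38
SDI: only $180,679.41 − $180,034.69 = $644.72 of this check is subject → $644.72 × 0.014 = $9.03
Medicare tax: $3,823.78 × 0.029 = $110.89
Total deductions = $47.56 + $110.52 + $274.93 + $82.48 + $13.38 + $9.03 + $110.89 = $648.79
Net pay = $3,823.78 − $648.79 = $3,174.99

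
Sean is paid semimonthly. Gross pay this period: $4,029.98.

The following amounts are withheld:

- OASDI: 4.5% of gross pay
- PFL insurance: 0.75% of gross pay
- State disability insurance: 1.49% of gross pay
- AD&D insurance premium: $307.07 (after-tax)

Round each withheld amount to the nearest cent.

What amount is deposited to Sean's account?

$3,451.29

OASDI: $4,029.98 × 0.045 = $181.35
PFL insurance: $4,029.98 × 0.0075 = $30.22
State disability insurance: $4,029.98 × 0.0149 = $60.05
AD&D insurance premium: $307.07
Total deductions = $181.35 + $30.22 + $60.05 + $307.07 = $578.69
Net pay = $4,029.98 − $578.69 = $3,451.29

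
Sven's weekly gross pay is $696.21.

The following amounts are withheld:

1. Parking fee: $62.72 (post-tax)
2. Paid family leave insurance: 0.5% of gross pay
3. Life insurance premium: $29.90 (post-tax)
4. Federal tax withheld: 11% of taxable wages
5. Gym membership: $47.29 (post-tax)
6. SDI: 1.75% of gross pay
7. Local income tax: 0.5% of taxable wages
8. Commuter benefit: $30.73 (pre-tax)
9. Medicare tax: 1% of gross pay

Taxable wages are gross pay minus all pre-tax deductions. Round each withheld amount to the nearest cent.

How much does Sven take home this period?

$426.42

Commuter benefit: $30.73
Taxable wages = $696.21 − $30.73 = $665.48
Federal tax withheld: $665.48 × 0.11 = $73.20
Local income tax: $665.48 × 0.005 = $3.33
SDI: $696.21 × 0.0175 = $12.18
Medicare tax: $696.21 × 0.01 = $6.96
Paid family leave insurance: $696.21 × 0.005 = $3.48
Gym membership: $47.29
Life insurance premium: $29.90
Parking fee: $62.72
Total deductions = $30.73 + $73.20 + $3.33 + $12.18 + $6.96 + $3.48 + $47.29 + $29.90 + $62.72 = $269.79
Net pay = $696.21 − $269.79 = $426.42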